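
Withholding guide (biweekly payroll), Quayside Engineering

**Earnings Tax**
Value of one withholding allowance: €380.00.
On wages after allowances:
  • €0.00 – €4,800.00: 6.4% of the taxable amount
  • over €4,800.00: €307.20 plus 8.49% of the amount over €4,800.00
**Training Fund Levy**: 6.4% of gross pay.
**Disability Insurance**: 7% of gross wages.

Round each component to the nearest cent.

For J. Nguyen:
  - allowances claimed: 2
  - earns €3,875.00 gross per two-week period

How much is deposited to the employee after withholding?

Earnings Tax: taxable = €3,875.00 − 2×€380.00 = €3,115.00
  6.4% × €3,115.00 = €199.36
Training Fund Levy: 6.4% × €3,875.00 = €248.00
Disability Insurance: 7% × €3,875.00 = €271.25
Total withheld: €199.36 + €248.00 + €271.25 = €718.61
Net pay: €3,875.00 − €718.61 = €3,156.39

€3,156.39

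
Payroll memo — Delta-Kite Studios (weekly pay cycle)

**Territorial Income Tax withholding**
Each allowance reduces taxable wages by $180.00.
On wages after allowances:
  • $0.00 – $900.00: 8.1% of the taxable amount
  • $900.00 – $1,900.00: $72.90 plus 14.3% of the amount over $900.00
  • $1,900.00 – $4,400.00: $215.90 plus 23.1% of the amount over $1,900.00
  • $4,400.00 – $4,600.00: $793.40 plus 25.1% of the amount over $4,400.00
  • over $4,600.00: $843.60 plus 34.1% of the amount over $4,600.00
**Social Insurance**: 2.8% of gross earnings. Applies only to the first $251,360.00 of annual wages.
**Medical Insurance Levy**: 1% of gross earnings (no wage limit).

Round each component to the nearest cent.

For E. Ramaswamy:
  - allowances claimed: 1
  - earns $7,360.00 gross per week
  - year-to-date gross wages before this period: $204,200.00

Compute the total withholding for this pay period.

$2,003.06

Territorial Income Tax: taxable = $7,360.00 − 1×$180.00 = $7,180.00
  $843.60 + 34.1% × ($7,180.00 − $4,600.00) = $843.60 + 34.1% × $2,580.00 = $1,723.38
Social Insurance: 2.8% × $7,360.00 = $206.08
Medical Insurance Levy: 1% × $7,360.00 = $73.60
Total: $1,723.38 + $206.08 + $73.60 = $2,003.06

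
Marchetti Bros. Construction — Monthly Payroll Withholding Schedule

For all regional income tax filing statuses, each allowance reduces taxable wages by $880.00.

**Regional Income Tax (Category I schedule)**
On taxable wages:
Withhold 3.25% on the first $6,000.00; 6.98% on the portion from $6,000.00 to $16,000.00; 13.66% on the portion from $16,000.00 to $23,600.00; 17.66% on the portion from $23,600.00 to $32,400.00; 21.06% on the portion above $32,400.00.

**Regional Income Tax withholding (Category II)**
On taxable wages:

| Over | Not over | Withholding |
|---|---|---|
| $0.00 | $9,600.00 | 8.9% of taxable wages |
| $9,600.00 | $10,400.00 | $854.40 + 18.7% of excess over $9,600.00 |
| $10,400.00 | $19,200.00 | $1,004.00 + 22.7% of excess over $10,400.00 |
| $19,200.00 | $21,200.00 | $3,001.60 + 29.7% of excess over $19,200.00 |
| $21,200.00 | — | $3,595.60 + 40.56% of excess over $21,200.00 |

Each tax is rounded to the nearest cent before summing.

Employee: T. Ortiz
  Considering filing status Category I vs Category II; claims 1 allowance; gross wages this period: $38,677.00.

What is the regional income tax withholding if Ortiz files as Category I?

$4,621.85

Regional Income Tax (Category I): taxable = $38,677.00 − 1×$880.00 = $37,797.00
  $3,485.24 + 21.06% × ($37,797.00 − $32,400.00) = $3,485.24 + 21.06% × $5,397.00 = $4,621.85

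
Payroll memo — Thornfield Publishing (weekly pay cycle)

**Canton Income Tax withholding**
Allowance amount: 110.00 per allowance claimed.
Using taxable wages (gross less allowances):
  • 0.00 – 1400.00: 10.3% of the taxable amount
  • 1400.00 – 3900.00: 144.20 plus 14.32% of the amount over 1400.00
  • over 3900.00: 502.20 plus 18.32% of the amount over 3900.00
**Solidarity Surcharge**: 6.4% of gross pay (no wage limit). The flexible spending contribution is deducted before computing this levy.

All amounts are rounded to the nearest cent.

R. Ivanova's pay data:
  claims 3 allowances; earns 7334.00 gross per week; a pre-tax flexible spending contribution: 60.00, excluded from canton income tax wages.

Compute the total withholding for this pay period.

Canton Income Tax: taxable = 7334.00 − 60.00 − 3×110.00 = 6944.00
  502.20 + 18.32% × (6944.00 − 3900.00) = 502.20 + 18.32% × 3044.00 = 1059.86
Solidarity Surcharge: 6.4% × 7274.00 = 465.54
Total: 1059.86 + 465.54 = 1525.40

1525.40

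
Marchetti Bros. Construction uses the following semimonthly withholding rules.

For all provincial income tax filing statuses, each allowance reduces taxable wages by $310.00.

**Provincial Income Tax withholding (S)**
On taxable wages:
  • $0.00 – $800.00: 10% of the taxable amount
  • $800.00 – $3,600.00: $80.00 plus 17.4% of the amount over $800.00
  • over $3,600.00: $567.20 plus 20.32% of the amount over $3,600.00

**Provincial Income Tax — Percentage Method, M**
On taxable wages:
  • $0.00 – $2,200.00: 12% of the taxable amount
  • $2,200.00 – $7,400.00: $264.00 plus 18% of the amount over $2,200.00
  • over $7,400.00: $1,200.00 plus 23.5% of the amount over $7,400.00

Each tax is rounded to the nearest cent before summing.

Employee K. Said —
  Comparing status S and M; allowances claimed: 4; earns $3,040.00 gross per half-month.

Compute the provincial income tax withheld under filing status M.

$216.00

Provincial Income Tax (M): taxable = $3,040.00 − 4×$310.00 = $1,800.00
  12% × $1,800.00 = $216.00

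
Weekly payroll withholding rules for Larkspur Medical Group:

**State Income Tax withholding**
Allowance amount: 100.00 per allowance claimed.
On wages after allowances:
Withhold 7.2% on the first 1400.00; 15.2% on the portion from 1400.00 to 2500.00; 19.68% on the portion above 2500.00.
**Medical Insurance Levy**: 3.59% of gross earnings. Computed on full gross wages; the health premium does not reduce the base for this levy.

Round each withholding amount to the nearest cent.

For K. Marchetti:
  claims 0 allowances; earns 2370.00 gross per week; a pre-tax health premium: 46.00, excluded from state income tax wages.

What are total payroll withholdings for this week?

State Income Tax: taxable = 2370.00 − 46.00 = 2324.00
  100.80 + 15.2% × (2324.00 − 1400.00) = 100.80 + 15.2% × 924.00 = 241.25
Medical Insurance Levy: 3.59% × 2370.00 = 85.08
Total: 241.25 + 85.08 = 326.33

326.33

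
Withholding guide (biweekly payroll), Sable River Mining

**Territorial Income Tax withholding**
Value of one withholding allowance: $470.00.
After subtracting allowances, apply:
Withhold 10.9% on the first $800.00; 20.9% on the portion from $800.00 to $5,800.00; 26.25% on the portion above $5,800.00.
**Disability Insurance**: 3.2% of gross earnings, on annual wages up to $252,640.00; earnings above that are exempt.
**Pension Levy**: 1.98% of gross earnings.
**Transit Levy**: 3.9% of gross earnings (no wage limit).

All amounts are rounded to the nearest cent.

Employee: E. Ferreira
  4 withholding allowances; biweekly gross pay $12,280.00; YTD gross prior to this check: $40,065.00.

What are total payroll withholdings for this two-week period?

Territorial Income Tax: taxable = $12,280.00 − 4×$470.00 = $10,400.00
  $1,132.20 + 26.25% × ($10,400.00 − $5,800.00) = $1,132.20 + 26.25% × $4,600.00 = $2,339.70
Disability Insurance: 3.2% × $12,280.00 = $392.96
Pension Levy: 1.98% × $12,280.00 = $243.14
Transit Levy: 3.9% × $12,280.00 = $478.92
Total: $2,339.70 + $392.96 + $243.14 + $478.92 = $3,454.72

$3,454.72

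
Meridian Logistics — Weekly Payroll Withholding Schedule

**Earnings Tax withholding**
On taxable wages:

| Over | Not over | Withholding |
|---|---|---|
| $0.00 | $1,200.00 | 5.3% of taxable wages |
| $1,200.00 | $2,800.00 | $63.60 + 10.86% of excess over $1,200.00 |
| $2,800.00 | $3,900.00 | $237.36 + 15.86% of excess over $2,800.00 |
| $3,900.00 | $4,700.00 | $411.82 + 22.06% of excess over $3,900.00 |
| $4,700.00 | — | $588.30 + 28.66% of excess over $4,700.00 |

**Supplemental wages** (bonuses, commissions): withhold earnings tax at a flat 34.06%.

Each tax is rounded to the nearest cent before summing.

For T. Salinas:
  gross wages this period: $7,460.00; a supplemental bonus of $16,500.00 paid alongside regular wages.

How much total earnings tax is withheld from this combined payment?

$6,999.22

Earnings Tax: taxable = $7,460.00
  $588.30 + 28.66% × ($7,460.00 − $4,700.00) = $588.30 + 28.66% × $2,760.00 = $1,379.32
Supplemental (34.06% flat on bonus): 34.06% × $16,500.00 = $5,619.90
Total earnings tax: $1,379.32 + $5,619.90 = $6,999.22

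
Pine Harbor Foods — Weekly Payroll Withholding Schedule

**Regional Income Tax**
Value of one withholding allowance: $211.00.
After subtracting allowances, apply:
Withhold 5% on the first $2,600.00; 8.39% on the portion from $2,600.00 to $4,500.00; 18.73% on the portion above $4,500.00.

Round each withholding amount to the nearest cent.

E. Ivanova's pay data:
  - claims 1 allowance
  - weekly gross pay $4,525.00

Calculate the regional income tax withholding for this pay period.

$273.80

Regional Income Tax: taxable = $4,525.00 − 1×$211.00 = $4,314.00
  $130.00 + 8.39% × ($4,314.00 − $2,600.00) = $130.00 + 8.39% × $1,714.00 = $273.80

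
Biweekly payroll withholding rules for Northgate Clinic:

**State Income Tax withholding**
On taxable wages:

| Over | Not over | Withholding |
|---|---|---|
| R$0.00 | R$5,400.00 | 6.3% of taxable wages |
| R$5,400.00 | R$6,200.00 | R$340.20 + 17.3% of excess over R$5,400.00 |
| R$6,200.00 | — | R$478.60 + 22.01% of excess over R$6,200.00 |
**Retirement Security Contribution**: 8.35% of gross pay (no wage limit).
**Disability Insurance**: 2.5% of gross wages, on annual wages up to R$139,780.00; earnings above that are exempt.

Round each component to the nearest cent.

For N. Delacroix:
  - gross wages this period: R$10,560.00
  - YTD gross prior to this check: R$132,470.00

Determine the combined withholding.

State Income Tax: taxable = R$10,560.00
  R$478.60 + 22.01% × (R$10,560.00 − R$6,200.00) = R$478.60 + 22.01% × R$4,360.00 = R$1,438.24
Retirement Security Contribution: 8.35% × R$10,560.00 = R$881.76
Disability Insurance: cap R$139,780.00 − YTD R$132,470.00 = R$7,310.00 subject; 2.5% × R$7,310.00 = R$182.75
Total: R$1,438.24 + R$881.76 + R$182.75 = R$2,502.75

R$2,502.75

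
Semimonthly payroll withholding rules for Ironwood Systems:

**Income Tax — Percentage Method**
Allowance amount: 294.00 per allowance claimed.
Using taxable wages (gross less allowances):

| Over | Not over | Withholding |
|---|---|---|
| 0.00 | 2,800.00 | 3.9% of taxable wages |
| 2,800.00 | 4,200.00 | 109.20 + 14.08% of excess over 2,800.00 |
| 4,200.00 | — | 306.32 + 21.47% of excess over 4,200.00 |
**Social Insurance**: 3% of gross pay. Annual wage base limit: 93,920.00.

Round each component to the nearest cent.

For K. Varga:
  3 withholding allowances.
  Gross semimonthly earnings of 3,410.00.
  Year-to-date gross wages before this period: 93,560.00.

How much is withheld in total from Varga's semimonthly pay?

Income Tax: taxable = 3,410.00 − 3×294.00 = 2,528.00
  3.9% × 2,528.00 = 98.59
Social Insurance: cap 93,920.00 − YTD 93,560.00 = 360.00 subject; 3% × 360.00 = 10.80
Total: 98.59 + 10.80 = 109.39

109.39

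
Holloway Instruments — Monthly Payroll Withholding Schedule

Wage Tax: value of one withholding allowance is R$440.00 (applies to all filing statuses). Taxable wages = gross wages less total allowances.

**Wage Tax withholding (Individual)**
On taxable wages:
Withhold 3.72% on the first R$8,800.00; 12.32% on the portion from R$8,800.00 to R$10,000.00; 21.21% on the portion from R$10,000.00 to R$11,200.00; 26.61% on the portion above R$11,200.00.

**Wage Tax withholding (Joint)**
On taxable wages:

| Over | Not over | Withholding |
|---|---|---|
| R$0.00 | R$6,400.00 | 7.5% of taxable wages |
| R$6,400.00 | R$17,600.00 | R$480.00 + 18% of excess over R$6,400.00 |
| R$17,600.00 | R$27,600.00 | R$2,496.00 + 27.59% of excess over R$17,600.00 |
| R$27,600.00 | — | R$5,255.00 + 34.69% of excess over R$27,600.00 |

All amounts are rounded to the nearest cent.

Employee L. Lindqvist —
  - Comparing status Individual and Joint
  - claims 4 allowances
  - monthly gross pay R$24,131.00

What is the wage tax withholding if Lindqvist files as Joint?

Wage Tax (Joint): taxable = R$24,131.00 − 4×R$440.00 = R$22,371.00
  R$2,496.00 + 27.59% × (R$22,371.00 − R$17,600.00) = R$2,496.00 + 27.59% × R$4,771.00 = R$3,812.32

R$3,812.32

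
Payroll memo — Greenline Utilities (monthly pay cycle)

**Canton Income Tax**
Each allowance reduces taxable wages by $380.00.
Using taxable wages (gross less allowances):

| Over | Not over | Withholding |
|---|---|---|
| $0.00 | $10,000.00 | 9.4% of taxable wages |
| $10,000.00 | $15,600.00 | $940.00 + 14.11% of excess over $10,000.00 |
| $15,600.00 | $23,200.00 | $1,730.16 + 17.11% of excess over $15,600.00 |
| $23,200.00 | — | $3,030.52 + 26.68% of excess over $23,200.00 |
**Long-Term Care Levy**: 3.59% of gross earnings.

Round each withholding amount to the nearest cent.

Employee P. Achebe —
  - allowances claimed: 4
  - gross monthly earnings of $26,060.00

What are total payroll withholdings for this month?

Canton Income Tax: taxable = $26,060.00 − 4×$380.00 = $24,540.00
  $3,030.52 + 26.68% × ($24,540.00 − $23,200.00) = $3,030.52 + 26.68% × $1,340.00 = $3,388.03
Long-Term Care Levy: 3.59% × $26,060.00 = $935.55
Total: $3,388.03 + $935.55 = $4,323.58

$4,323.58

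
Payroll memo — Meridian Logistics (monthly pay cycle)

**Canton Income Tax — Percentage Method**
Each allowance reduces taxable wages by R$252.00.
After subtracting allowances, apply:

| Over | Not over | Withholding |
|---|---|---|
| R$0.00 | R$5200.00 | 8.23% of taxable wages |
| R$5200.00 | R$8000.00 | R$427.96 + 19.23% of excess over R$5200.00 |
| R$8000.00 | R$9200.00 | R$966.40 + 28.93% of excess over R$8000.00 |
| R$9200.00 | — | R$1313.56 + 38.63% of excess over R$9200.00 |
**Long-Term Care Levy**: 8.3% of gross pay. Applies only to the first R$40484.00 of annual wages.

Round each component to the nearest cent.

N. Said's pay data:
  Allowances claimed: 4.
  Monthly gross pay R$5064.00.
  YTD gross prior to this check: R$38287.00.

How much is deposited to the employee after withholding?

R$4547.84

Canton Income Tax: taxable = R$5064.00 − 4×R$252.00 = R$4056.00
  8.23% × R$4056.00 = R$333.81
Long-Term Care Levy: cap R$40484.00 − YTD R$38287.00 = R$2197.00 subject; 8.3% × R$2197.00 = R$182.35
Total withheld: R$333.81 + R$182.35 = R$516.16
Net pay: R$5064.00 − R$516.16 = R$4547.84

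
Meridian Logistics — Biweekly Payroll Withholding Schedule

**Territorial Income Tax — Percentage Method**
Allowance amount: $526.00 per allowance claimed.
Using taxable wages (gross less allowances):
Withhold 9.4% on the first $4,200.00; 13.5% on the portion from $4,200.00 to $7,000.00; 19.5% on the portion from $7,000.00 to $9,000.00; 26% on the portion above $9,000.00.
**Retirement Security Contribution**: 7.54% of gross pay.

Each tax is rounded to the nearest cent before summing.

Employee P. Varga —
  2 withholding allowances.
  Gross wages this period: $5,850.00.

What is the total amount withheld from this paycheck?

$916.62

Territorial Income Tax: taxable = $5,850.00 − 2×$526.00 = $4,798.00
  $394.80 + 13.5% × ($4,798.00 − $4,200.00) = $394.80 + 13.5% × $598.00 = $475.53
Retirement Security Contribution: 7.54% × $5,850.00 = $441.09
Total: $475.53 + $441.09 = $916.62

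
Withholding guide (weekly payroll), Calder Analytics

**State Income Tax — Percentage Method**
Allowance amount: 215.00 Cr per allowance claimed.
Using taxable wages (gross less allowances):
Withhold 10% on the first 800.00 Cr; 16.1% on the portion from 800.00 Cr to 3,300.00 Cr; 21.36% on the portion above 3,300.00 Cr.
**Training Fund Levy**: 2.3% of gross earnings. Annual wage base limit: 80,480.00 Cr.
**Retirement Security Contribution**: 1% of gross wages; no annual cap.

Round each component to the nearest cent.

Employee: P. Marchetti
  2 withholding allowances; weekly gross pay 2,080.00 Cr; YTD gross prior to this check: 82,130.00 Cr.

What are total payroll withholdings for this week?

State Income Tax: taxable = 2,080.00 Cr − 2×215.00 Cr = 1,650.00 Cr
  80.00 Cr + 16.1% × (1,650.00 Cr − 800.00 Cr) = 80.00 Cr + 16.1% × 850.00 Cr = 216.85 Cr
Training Fund Levy: YTD 82,130.00 Cr ≥ cap 80,480.00 Cr → 0.00 Cr
Retirement Security Contribution: 1% × 2,080.00 Cr = 20.80 Cr
Total: 216.85 Cr + 0.00 Cr + 20.80 Cr = 237.65 Cr

237.65 Cr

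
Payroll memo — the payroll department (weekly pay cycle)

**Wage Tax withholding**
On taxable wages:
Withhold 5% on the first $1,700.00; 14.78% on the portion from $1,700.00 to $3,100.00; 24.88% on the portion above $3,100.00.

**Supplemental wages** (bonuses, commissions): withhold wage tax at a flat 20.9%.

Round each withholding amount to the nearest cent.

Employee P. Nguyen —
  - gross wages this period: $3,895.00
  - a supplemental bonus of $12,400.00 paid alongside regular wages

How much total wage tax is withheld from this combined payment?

Wage Tax: taxable = $3,895.00
  $291.92 + 24.88% × ($3,895.00 − $3,100.00) = $291.92 + 24.88% × $795.00 = $489.72
Supplemental (20.9% flat on bonus): 20.9% × $12,400.00 = $2,591.60
Total wage tax: $489.72 + $2,591.60 = $3,081.32

$3,081.32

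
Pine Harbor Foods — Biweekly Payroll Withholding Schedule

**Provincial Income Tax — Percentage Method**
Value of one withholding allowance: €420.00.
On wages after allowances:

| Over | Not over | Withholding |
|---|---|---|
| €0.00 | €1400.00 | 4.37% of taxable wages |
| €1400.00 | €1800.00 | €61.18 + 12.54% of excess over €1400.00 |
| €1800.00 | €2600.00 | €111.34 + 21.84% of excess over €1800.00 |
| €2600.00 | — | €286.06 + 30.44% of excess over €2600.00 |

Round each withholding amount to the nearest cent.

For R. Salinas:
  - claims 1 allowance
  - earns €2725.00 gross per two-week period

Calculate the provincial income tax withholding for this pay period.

Provincial Income Tax: taxable = €2725.00 − 1×€420.00 = €2305.00
  €111.34 + 21.84% × (€2305.00 − €1800.00) = €111.34 + 21.84% × €505.00 = €221.63

€221.63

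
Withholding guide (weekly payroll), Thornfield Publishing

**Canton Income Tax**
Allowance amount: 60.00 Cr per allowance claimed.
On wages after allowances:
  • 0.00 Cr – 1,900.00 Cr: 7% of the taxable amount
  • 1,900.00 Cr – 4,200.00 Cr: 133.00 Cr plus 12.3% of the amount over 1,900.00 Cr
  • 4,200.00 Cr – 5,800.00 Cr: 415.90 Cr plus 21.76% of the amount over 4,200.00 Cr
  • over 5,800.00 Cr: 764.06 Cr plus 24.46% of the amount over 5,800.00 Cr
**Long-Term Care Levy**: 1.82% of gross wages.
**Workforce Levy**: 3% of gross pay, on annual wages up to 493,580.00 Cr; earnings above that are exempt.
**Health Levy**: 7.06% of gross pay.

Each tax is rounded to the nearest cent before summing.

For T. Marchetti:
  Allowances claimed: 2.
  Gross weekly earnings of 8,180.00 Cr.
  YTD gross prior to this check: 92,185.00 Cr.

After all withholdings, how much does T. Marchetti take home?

Canton Income Tax: taxable = 8,180.00 Cr − 2×60.00 Cr = 8,060.00 Cr
  764.06 Cr + 24.46% × (8,060.00 Cr − 5,800.00 Cr) = 764.06 Cr + 24.46% × 2,260.00 Cr = 1,316.86 Cr
Long-Term Care Levy: 1.82% × 8,180.00 Cr = 148.88 Cr
Workforce Levy: 3% × 8,180.00 Cr = 245.40 Cr
Health Levy: 7.06% × 8,180.00 Cr = 577.51 Cr
Total withheld: 1,316.86 Cr + 148.88 Cr + 245.40 Cr + 577.51 Cr = 2,288.65 Cr
Net pay: 8,180.00 Cr − 2,288.65 Cr = 5,891.35 Cr

5,891.35 Cr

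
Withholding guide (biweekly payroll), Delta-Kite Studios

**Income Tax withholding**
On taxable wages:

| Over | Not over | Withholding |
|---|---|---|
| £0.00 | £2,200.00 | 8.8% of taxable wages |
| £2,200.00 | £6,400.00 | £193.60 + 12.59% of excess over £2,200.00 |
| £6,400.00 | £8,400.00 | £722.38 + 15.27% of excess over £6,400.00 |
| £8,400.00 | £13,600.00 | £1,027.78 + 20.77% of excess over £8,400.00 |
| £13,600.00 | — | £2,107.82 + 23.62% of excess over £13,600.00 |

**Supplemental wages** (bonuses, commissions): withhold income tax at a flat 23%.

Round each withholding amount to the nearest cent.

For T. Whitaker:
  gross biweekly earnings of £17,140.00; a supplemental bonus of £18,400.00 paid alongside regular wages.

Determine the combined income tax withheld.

Income Tax: taxable = £17,140.00
  £2,107.82 + 23.62% × (£17,140.00 − £13,600.00) = £2,107.82 + 23.62% × £3,540.00 = £2,943.97
Supplemental (23% flat on bonus): 23% × £18,400.00 = £4,232.00
Total income tax: £2,943.97 + £4,232.00 = £7,175.97

£7,175.97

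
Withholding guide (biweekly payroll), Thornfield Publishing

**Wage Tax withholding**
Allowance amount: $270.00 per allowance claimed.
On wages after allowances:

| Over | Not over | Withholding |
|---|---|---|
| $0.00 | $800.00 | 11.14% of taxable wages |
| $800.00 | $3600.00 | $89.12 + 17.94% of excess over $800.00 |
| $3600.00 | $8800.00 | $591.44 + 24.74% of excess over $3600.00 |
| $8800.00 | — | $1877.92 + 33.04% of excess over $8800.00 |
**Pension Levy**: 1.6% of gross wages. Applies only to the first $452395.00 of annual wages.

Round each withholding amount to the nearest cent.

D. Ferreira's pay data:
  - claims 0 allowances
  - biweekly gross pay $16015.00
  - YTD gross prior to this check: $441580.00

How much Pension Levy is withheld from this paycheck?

$173.04

Pension Levy: cap $452395.00 − YTD $441580.00 = $10815.00 subject; 1.6% × $10815.00 = $173.04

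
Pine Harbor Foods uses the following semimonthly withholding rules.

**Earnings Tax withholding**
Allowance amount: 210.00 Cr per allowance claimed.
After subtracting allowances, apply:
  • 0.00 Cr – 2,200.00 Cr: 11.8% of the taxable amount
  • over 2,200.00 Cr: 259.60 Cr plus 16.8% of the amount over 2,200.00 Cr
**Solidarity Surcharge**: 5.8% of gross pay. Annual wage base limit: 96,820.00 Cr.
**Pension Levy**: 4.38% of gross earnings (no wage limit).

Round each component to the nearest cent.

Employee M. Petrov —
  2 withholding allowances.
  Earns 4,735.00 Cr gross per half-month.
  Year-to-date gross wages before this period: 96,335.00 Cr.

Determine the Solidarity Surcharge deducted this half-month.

Solidarity Surcharge: cap 96,820.00 Cr − YTD 96,335.00 Cr = 485.00 Cr subject; 5.8% × 485.00 Cr = 28.13 Cr

28.13 Cr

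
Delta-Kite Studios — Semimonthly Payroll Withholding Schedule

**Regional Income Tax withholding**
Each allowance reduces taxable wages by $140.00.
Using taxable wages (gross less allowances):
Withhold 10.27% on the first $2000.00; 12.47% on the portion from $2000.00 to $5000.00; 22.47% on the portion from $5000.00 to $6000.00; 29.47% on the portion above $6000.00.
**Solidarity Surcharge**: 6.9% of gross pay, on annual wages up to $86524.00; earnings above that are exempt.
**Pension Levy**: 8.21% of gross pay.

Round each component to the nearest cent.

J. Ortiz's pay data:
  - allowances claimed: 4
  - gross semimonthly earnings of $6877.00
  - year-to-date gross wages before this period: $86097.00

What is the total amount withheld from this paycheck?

Regional Income Tax: taxable = $6877.00 − 4×$140.00 = $6317.00
  $804.20 + 29.47% × ($6317.00 − $6000.00) = $804.20 + 29.47% × $317.00 = $897.62
Solidarity Surcharge: cap $86524.00 − YTD $86097.00 = $427.00 subject; 6.9% × $427.00 = $29.46
Pension Levy: 8.21% × $6877.00 = $564.60
Total: $897.62 + $29.46 + $564.60 = $1491.68

$1491.68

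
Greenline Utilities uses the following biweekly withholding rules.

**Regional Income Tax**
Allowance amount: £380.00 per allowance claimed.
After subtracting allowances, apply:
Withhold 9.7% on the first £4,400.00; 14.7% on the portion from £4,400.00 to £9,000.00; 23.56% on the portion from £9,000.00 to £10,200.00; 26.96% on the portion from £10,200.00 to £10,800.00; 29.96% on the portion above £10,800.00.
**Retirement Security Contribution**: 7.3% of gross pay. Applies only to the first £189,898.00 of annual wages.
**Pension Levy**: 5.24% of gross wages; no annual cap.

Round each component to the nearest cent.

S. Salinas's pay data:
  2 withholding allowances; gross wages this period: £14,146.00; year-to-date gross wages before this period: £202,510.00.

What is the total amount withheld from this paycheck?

Regional Income Tax: taxable = £14,146.00 − 2×£380.00 = £13,386.00
  £1,547.48 + 29.96% × (£13,386.00 − £10,800.00) = £1,547.48 + 29.96% × £2,586.00 = £2,322.25
Retirement Security Contribution: YTD £202,510.00 ≥ cap £189,898.00 → £0.00
Pension Levy: 5.24% × £14,146.00 = £741.25
Total: £2,322.25 + £0.00 + £741.25 = £3,063.50

£3,063.50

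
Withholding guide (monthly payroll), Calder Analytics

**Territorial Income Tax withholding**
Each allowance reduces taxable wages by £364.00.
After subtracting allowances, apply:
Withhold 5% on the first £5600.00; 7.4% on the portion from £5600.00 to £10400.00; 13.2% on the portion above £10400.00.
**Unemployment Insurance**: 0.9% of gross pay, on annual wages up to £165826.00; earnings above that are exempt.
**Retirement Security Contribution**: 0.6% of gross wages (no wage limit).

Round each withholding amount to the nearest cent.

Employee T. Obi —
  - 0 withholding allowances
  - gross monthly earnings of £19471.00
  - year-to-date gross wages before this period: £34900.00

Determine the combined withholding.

Territorial Income Tax: taxable = £19471.00
  £635.20 + 13.2% × (£19471.00 − £10400.00) = £635.20 + 13.2% × £9071.00 = £1832.57
Unemployment Insurance: 0.9% × £19471.00 = £175.24
Retirement Security Contribution: 0.6% × £19471.00 = £116.83
Total: £1832.57 + £175.24 + £116.83 = £2124.64

£2124.64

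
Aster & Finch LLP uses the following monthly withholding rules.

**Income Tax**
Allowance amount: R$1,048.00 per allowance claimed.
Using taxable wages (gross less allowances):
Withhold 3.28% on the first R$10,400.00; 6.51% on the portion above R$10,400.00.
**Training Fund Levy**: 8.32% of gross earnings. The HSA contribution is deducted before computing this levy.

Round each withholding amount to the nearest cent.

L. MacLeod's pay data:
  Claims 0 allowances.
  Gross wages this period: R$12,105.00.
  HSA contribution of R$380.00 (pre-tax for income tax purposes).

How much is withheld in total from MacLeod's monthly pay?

R$1,402.90

Income Tax: taxable = R$12,105.00 − R$380.00 = R$11,725.00
  R$341.12 + 6.51% × (R$11,725.00 − R$10,400.00) = R$341.12 + 6.51% × R$1,325.00 = R$427.38
Training Fund Levy: 8.32% × R$11,725.00 = R$975.52
Total: R$427.38 + R$975.52 = R$1,402.90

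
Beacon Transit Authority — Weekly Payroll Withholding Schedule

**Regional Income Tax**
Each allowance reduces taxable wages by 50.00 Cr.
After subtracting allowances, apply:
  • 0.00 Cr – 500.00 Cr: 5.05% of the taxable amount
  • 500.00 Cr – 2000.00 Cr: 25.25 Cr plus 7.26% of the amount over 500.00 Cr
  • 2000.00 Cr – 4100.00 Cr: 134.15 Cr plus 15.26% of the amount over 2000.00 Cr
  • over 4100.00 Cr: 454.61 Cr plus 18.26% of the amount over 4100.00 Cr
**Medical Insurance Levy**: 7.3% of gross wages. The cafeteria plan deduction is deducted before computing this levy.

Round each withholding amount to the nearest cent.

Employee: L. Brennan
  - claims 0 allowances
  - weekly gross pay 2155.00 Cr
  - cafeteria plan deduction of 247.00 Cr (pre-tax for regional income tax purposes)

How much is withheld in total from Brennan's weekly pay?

266.75 Cr

Regional Income Tax: taxable = 2155.00 Cr − 247.00 Cr = 1908.00 Cr
  25.25 Cr + 7.26% × (1908.00 Cr − 500.00 Cr) = 25.25 Cr + 7.26% × 1408.00 Cr = 127.47 Cr
Medical Insurance Levy: 7.3% × 1908.00 Cr = 139.28 Cr
Total: 127.47 Cr + 139.28 Cr = 266.75 Cr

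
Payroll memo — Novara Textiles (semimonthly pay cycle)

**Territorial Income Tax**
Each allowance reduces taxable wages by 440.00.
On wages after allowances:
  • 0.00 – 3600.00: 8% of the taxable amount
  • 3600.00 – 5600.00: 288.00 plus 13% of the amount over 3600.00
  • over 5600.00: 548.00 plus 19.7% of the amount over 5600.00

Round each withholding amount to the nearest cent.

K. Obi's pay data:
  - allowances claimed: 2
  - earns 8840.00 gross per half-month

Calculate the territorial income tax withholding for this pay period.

1012.92

Territorial Income Tax: taxable = 8840.00 − 2×440.00 = 7960.00
  548.00 + 19.7% × (7960.00 − 5600.00) = 548.00 + 19.7% × 2360.00 = 1012.92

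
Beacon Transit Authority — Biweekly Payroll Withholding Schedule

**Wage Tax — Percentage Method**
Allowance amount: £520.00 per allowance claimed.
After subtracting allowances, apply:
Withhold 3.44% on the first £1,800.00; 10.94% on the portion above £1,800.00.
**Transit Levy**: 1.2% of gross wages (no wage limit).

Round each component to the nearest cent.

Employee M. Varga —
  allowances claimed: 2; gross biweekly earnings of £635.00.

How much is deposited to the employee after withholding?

£627.38

Wage Tax: taxable = £635.00 − 2×£520.00 = £-405.00
  Taxable ≤ 0 → £0.00
Transit Levy: 1.2% × £635.00 = £7.62
Total withheld: £0.00 + £7.62 = £7.62
Net pay: £635.00 − £7.62 = £627.38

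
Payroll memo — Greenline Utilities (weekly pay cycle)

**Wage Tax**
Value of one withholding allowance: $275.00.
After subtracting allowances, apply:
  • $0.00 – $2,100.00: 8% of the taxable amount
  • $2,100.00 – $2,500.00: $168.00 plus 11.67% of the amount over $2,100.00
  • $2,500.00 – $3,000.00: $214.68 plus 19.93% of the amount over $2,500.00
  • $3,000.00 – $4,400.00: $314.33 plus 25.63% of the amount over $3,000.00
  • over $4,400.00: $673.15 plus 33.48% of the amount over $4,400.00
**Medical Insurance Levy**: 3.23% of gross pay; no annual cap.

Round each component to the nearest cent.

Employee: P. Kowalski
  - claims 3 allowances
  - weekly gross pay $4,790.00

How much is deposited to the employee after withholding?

$4,073.62

Wage Tax: taxable = $4,790.00 − 3×$275.00 = $3,965.00
  $314.33 + 25.63% × ($3,965.00 − $3,000.00) = $314.33 + 25.63% × $965.00 = $561.66
Medical Insurance Levy: 3.23% × $4,790.00 = $154.72
Total withheld: $561.66 + $154.72 = $716.38
Net pay: $4,790.00 − $716.38 = $4,073.62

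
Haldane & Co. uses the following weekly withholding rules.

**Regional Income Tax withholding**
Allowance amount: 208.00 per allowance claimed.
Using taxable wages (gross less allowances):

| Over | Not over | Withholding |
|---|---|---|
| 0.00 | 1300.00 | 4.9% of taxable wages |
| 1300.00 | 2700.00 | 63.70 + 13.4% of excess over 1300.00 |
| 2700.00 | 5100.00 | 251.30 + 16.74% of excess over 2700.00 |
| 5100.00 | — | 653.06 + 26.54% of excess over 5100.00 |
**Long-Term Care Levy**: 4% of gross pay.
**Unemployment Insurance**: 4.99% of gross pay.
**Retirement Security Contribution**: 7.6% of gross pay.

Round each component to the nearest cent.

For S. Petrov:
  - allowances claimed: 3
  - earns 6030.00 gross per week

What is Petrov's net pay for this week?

4295.35

Regional Income Tax: taxable = 6030.00 − 3×208.00 = 5406.00
  653.06 + 26.54% × (5406.00 − 5100.00) = 653.06 + 26.54% × 306.00 = 734.27
Long-Term Care Levy: 4% × 6030.00 = 241.20
Unemployment Insurance: 4.99% × 6030.00 = 300.90
Retirement Security Contribution: 7.6% × 6030.00 = 458.28
Total withheld: 734.27 + 241.20 + 300.90 + 458.28 = 1734.65
Net pay: 6030.00 − 1734.65 = 4295.35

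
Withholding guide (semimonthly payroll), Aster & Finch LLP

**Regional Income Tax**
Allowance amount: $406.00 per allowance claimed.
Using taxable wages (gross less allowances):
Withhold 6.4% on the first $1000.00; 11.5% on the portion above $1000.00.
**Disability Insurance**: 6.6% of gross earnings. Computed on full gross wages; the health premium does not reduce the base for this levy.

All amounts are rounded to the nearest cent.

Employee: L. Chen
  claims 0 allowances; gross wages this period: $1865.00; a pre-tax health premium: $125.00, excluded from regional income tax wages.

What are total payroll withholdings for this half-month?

$272.19

Regional Income Tax: taxable = $1865.00 − $125.00 = $1740.00
  $64.00 + 11.5% × ($1740.00 − $1000.00) = $64.00 + 11.5% × $740.00 = $149.10
Disability Insurance: 6.6% × $1865.00 = $123.09
Total: $149.10 + $123.09 = $272.19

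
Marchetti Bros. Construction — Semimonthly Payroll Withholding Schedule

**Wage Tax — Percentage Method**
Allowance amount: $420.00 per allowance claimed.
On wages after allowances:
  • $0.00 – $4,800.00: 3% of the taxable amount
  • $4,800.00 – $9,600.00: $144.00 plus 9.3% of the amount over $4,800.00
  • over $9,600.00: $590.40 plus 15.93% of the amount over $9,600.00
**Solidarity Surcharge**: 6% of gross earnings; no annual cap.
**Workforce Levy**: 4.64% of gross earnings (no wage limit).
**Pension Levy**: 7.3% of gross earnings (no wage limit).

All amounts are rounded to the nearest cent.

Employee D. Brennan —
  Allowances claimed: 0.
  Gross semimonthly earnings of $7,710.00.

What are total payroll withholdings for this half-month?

Wage Tax: taxable = $7,710.00
  $144.00 + 9.3% × ($7,710.00 − $4,800.00) = $144.00 + 9.3% × $2,910.00 = $414.63
Solidarity Surcharge: 6% × $7,710.00 = $462.60
Workforce Levy: 4.64% × $7,710.00 = $357.74
Pension Levy: 7.3% × $7,710.00 = $562.83
Total: $414.63 + $462.60 + $357.74 + $562.83 = $1,797.80

$1,797.80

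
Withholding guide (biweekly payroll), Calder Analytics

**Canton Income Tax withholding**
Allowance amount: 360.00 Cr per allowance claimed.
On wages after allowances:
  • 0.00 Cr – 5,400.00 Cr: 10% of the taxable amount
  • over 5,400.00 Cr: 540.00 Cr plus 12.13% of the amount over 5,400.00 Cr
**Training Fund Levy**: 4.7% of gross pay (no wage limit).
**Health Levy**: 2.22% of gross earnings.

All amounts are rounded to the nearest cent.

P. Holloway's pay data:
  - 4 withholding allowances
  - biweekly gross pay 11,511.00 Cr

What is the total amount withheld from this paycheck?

1,903.15 Cr

Canton Income Tax: taxable = 11,511.00 Cr − 4×360.00 Cr = 10,071.00 Cr
  540.00 Cr + 12.13% × (10,071.00 Cr − 5,400.00 Cr) = 540.00 Cr + 12.13% × 4,671.00 Cr = 1,106.59 Cr
Training Fund Levy: 4.7% × 11,511.00 Cr = 541.02 Cr
Health Levy: 2.22% × 11,511.00 Cr = 255.54 Cr
Total: 1,106.59 Cr + 541.02 Cr + 255.54 Cr = 1,903.15 Cr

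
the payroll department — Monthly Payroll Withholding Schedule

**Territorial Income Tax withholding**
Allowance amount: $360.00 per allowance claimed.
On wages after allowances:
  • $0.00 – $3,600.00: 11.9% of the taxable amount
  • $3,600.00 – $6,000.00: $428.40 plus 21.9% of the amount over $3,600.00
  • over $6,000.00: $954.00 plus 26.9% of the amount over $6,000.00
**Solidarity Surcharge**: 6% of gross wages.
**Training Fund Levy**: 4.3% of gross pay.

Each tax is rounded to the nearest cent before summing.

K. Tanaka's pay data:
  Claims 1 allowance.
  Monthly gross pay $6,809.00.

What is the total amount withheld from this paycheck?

Territorial Income Tax: taxable = $6,809.00 − 1×$360.00 = $6,449.00
  $954.00 + 26.9% × ($6,449.00 − $6,000.00) = $954.00 + 26.9% × $449.00 = $1,074.78
Solidarity Surcharge: 6% × $6,809.00 = $408.54
Training Fund Levy: 4.3% × $6,809.00 = $292.79
Total: $1,074.78 + $408.54 + $292.79 = $1,776.11

$1,776.11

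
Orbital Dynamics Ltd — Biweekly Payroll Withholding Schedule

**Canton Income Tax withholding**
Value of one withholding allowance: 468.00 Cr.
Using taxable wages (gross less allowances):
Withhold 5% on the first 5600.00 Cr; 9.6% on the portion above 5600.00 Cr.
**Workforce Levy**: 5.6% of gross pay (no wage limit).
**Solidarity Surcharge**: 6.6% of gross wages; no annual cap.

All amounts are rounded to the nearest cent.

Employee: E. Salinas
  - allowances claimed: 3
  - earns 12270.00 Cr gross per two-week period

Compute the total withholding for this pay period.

Canton Income Tax: taxable = 12270.00 Cr − 3×468.00 Cr = 10866.00 Cr
  280.00 Cr + 9.6% × (10866.00 Cr − 5600.00 Cr) = 280.00 Cr + 9.6% × 5266.00 Cr = 785.54 Cr
Workforce Levy: 5.6% × 12270.00 Cr = 687.12 Cr
Solidarity Surcharge: 6.6% × 12270.00 Cr = 809.82 Cr
Total: 785.54 Cr + 687.12 Cr + 809.82 Cr = 2282.48 Cr

2282.48 Cr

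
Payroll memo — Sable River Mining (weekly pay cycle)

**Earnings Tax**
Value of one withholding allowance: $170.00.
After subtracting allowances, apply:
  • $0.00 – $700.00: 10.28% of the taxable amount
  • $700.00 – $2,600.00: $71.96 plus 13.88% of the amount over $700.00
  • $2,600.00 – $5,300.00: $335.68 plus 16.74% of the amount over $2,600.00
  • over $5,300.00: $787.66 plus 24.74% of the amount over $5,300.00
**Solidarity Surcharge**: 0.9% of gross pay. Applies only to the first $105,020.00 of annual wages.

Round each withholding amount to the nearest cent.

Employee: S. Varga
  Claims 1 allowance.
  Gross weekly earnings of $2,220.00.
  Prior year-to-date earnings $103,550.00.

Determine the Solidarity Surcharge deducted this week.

$13.23

Solidarity Surcharge: cap $105,020.00 − YTD $103,550.00 = $1,470.00 subject; 0.9% × $1,470.00 = $13.23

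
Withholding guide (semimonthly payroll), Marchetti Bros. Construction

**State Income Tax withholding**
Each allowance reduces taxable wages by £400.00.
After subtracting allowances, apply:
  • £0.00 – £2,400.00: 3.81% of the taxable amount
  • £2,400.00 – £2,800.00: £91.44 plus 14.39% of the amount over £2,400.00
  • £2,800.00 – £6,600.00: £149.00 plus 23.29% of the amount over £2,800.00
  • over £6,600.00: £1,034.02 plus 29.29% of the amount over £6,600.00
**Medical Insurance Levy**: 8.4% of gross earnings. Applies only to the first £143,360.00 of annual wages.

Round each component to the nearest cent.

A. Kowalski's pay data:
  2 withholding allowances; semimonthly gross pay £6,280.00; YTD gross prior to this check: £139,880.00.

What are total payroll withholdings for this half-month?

£1,065.49

State Income Tax: taxable = £6,280.00 − 2×£400.00 = £5,480.00
  £149.00 + 23.29% × (£5,480.00 − £2,800.00) = £149.00 + 23.29% × £2,680.00 = £773.17
Medical Insurance Levy: cap £143,360.00 − YTD £139,880.00 = £3,480.00 subject; 8.4% × £3,480.00 = £292.32
Total: £773.17 + £292.32 = £1,065.49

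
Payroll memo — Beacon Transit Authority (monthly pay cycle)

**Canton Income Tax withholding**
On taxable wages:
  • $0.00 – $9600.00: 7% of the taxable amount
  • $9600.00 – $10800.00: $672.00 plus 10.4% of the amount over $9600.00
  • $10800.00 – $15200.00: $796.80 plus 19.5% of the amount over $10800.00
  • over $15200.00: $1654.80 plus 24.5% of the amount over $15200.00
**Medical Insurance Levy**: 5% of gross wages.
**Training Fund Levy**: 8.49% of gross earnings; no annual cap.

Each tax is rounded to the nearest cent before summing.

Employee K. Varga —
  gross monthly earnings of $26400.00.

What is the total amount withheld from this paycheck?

Canton Income Tax: taxable = $26400.00
  $1654.80 + 24.5% × ($26400.00 − $15200.00) = $1654.80 + 24.5% × $11200.00 = $4398.80
Medical Insurance Levy: 5% × $26400.00 = $1320.00
Training Fund Levy: 8.49% × $26400.00 = $2241.36
Total: $4398.80 + $1320.00 + $2241.36 = $7960.16

$7960.16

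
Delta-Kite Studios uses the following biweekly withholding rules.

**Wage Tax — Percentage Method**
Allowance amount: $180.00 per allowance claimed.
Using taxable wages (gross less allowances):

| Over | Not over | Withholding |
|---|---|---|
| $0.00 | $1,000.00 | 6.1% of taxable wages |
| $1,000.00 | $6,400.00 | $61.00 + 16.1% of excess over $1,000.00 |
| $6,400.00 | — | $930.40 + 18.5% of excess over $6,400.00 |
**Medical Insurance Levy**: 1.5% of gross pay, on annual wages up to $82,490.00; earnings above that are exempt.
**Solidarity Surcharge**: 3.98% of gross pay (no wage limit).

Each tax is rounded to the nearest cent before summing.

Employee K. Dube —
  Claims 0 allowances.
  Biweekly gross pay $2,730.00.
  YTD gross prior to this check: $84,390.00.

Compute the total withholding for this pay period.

Wage Tax: taxable = $2,730.00
  $61.00 + 16.1% × ($2,730.00 − $1,000.00) = $61.00 + 16.1% × $1,730.00 = $339.53
Medical Insurance Levy: YTD $84,390.00 ≥ cap $82,490.00 → $0.00
Solidarity Surcharge: 3.98% × $2,730.00 = $108.65
Total: $339.53 + $0.00 + $108.65 = $448.18

$448.18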